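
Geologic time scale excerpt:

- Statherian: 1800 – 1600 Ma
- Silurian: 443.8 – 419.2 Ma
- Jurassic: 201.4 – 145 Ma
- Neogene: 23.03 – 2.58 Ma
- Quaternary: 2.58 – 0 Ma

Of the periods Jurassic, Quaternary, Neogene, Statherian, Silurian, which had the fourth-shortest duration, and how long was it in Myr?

Jurassic, 56.4 million years

Start − end for each: Jurassic 201.4 − 145 = 56.4; Quaternary 2.58 − 0 = 2.58; Neogene 23.03 − 2.58 = 20.45; Statherian 1800 − 1600 = 200; Silurian 443.8 − 419.2 = 24.6.
Ranking these from shortest: Quaternary < Neogene < Silurian < Jurassic < Statherian.
Position 4 in that ranking is Jurassic, which lasted 56.4 Myr.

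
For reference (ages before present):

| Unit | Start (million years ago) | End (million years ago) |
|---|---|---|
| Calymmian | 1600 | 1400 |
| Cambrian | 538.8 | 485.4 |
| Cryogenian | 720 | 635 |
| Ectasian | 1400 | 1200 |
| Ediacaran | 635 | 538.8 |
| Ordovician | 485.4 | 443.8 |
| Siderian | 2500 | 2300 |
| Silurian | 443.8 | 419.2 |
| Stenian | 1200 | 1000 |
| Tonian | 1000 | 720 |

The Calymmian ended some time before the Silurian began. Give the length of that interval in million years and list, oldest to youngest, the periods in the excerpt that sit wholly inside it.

956.2 million years; Ectasian, Stenian, Tonian, Cryogenian, Ediacaran, Cambrian, Ordovician

The Calymmian closes at 1400 Ma and the Silurian opens at 443.8 Ma, so the interval is 1400 − 443.8 = 956.2 Myr.
A period fits inside if it starts at or after 1400 Ma and ends at or before 443.8 Ma; oldest first that gives Ectasian, Stenian, Tonian, Cryogenian, Ediacaran, Cambrian, Ordovician.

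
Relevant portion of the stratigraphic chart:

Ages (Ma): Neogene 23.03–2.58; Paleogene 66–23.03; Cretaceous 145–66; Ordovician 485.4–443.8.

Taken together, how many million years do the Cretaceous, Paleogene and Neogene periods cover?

Duration is start − end for each: (145 − 66) + (66 − 23.03) + (23.03 − 2.58).
That is 79 + 42.97 + 20.45, which totals 142.42 million years.

142.42 million years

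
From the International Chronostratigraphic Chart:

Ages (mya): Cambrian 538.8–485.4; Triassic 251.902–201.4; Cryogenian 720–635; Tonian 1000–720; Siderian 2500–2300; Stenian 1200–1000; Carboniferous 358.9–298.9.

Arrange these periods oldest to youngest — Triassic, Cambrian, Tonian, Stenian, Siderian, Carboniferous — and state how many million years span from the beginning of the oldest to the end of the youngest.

Siderian → Stenian → Tonian → Cambrian → Carboniferous → Triassic; total span 2298.6 Myr

From the excerpt: Triassic 251.902–201.4; Cambrian 538.8–485.4; Tonian 1000–720; Stenian 1200–1000; Siderian 2500–2300; Carboniferous 358.9–298.9 (Ma).
Larger Ma is earlier, so the oldest is Siderian and the youngest is Triassic; oldest to youngest: Siderian, Stenian, Tonian, Cambrian, Carboniferous, Triassic.
Oldest start 2500 minus youngest end 201.4 gives 2298.6 Myr overall.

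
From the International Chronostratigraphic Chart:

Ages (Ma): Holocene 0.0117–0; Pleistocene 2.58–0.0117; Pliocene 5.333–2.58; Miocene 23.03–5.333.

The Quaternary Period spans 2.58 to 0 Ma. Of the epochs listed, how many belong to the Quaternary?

2

Epochs inside 2.58–0 Ma: Pleistocene, Holocene — 2 in total.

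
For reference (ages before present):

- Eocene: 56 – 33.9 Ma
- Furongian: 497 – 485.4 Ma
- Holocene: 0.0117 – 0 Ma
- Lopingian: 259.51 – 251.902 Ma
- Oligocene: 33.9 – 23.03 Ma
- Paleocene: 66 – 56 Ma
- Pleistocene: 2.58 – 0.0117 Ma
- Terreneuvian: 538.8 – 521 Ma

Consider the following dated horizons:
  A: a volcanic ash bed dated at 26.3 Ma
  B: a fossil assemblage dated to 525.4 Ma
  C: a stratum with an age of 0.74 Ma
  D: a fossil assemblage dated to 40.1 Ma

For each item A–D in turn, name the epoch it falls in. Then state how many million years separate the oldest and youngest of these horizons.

A: 26.3 Ma lies in 33.9–23.03 Ma, so Oligocene.
B: 525.4 Ma lies in 538.8–521 Ma, so Terreneuvian.
C: 0.74 Ma lies in 2.58–0.0117 Ma, so Pleistocene.
D: 40.1 Ma lies in 56–33.9 Ma, so Eocene.
Oldest = 525.4 Ma, youngest = 0.74 Ma → span 524.66 Myr.

A — Oligocene; B — Terreneuvian; C — Pleistocene; D — Eocene; span 524.66 million years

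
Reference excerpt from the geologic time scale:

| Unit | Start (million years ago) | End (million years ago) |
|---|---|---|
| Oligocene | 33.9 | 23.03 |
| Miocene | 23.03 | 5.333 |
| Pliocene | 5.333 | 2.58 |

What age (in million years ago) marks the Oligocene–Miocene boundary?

23.03 million years ago

The Oligocene ends and the Miocene begins at 23.03 million years ago.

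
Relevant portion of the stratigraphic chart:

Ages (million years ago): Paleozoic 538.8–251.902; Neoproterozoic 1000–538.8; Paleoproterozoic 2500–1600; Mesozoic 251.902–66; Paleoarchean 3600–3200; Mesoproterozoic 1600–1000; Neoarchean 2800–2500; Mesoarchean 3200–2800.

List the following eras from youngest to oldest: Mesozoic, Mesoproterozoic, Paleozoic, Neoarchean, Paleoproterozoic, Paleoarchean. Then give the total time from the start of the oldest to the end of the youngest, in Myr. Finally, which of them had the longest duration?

Mesozoic, Paleozoic, Mesoproterozoic, Paleoproterozoic, Neoarchean, Paleoarchean; total span 3534 Myr; longest is Paleoproterozoic

From the excerpt: Mesozoic 251.902–66; Mesoproterozoic 1600–1000; Paleozoic 538.8–251.902; Neoarchean 2800–2500; Paleoproterozoic 2500–1600; Paleoarchean 3600–3200 (Ma).
Larger Ma is earlier, so the oldest is Paleoarchean and the youngest is Mesozoic; youngest to oldest: Mesozoic, Paleozoic, Mesoproterozoic, Paleoproterozoic, Neoarchean, Paleoarchean.
Oldest start 3600 minus youngest end 66 gives 3534 Myr overall.
Individual lengths (start − end): Paleozoic 286.898; Paleoproterozoic 900; Mesoproterozoic 600; Mesozoic 185.902; Paleoarchean 400; Neoarchean 300. The largest is Paleoproterozoic at 900 Myr.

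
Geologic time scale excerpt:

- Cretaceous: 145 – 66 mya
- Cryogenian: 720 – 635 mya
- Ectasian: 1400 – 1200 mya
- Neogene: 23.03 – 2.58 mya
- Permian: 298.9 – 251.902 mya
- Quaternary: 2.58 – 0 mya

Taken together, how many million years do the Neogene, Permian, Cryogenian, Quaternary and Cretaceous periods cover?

234.028 million years

Duration is start − end for each: (23.03 − 2.58) + (298.9 − 251.902) + (720 − 635) + (2.58 − 0) + (145 − 66).
That is 20.45 + 46.998 + 85 + 2.58 + 79, which totals 234.028 million years.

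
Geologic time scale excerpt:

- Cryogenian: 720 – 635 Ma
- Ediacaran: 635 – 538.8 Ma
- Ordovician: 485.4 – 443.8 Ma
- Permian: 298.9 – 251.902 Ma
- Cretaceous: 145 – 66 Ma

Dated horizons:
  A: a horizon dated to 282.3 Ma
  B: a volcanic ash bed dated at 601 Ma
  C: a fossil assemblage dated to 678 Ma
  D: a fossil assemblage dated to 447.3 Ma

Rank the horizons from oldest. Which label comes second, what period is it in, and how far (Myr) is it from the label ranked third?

B, in the Ediacaran; 153.7 million years to D

Sorted oldest-first by Ma: C (678), B (601), D (447.3), A (282.3).
The second oldest is B at 601 Ma, which lies in 635–538.8 Ma: the Ediacaran.
The third oldest is D at 447.3 Ma; separation = |601 − 447.3| = 153.7 Myr.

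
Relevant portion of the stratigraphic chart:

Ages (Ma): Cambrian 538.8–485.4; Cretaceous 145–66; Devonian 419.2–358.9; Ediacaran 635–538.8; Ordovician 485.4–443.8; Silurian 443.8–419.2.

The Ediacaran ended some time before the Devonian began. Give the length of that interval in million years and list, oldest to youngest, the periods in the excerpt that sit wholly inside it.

119.6 million years; Cambrian, Ordovician, Silurian

The Ediacaran closes at 538.8 Ma and the Devonian opens at 419.2 Ma, so the interval is 538.8 − 419.2 = 119.6 Myr.
A period fits inside if it starts at or after 538.8 Ma and ends at or before 419.2 Ma; oldest first that gives Cambrian, Ordovician, Silurian.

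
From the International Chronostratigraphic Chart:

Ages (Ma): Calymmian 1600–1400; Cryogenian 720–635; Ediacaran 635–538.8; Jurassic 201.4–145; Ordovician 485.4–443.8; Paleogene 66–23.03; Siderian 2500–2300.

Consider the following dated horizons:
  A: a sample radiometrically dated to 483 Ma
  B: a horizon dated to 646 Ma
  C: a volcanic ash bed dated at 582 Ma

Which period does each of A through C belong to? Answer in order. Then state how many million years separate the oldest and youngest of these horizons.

A — Ordovician; B — Cryogenian; C — Ediacaran; span 163 million years

A: 483 Ma lies in 485.4–443.8 Ma, so Ordovician.
B: 646 Ma lies in 720–635 Ma, so Cryogenian.
C: 582 Ma lies in 635–538.8 Ma, so Ediacaran.
Oldest = 646 Ma, youngest = 483 Ma → span 163 Myr.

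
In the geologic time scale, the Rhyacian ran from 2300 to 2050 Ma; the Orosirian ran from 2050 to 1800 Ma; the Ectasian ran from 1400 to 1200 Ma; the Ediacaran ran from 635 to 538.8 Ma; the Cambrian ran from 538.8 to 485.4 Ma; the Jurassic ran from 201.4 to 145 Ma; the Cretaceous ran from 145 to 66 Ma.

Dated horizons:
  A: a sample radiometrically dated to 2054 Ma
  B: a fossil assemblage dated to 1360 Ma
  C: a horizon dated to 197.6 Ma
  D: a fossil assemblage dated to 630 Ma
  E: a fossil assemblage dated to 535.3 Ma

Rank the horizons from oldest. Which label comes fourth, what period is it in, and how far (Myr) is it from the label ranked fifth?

E, in the Cambrian; 337.7 million years to C

Sorted oldest-first by Ma: A (2054), B (1360), D (630), E (535.3), C (197.6).
The fourth oldest is E at 535.3 Ma, which lies in 538.8–485.4 Ma: the Cambrian.
The fifth oldest is C at 197.6 Ma; separation = |535.3 − 197.6| = 337.7 Myr.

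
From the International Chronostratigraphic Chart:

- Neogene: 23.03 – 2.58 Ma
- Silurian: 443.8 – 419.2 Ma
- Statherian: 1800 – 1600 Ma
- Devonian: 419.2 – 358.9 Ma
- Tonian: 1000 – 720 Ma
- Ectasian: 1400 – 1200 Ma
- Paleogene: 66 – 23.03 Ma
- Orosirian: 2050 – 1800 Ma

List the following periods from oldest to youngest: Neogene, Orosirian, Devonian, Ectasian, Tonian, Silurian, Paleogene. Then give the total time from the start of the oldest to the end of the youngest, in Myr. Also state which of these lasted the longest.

From the excerpt: Neogene 23.03–2.58; Orosirian 2050–1800; Devonian 419.2–358.9; Ectasian 1400–1200; Tonian 1000–720; Silurian 443.8–419.2; Paleogene 66–23.03 (Ma).
Larger Ma is earlier, so the oldest is Orosirian and the youngest is Neogene; oldest to youngest: Orosirian, Ectasian, Tonian, Silurian, Devonian, Paleogene, Neogene.
Oldest start 2050 minus youngest end 2.58 gives 2047.42 Myr overall.
Individual lengths (start − end): Neogene 20.45; Silurian 24.6; Paleogene 42.97; Tonian 280; Orosirian 250; Devonian 60.3; Ectasian 200. The largest is Tonian at 280 Myr.

Orosirian, Ectasian, Tonian, Silurian, Devonian, Paleogene, Neogene; total span 2047.42 Myr; longest is Tonian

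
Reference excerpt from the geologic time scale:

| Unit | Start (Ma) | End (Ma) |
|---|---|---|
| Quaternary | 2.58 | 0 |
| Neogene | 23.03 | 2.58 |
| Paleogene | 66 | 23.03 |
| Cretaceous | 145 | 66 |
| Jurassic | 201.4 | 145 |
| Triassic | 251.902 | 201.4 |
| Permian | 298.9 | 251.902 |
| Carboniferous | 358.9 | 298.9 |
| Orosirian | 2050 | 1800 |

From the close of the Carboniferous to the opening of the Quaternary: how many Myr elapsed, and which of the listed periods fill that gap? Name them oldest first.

The Carboniferous closes at 298.9 Ma and the Quaternary opens at 2.58 Ma, so the interval is 298.9 − 2.58 = 296.32 Myr.
A period fits inside if it starts at or after 298.9 Ma and ends at or before 2.58 Ma; oldest first that gives Permian, Triassic, Jurassic, Cretaceous, Paleogene, Neogene.

296.32 million years; Permian, Triassic, Jurassic, Cretaceous, Paleogene, Neogene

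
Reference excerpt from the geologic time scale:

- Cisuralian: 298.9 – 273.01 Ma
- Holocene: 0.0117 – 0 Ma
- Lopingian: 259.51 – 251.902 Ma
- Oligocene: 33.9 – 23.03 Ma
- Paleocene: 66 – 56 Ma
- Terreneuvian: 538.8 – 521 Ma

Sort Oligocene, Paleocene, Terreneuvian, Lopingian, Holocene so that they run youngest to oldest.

Holocene, then Oligocene, then Paleocene, then Lopingian, then Terreneuvian

The oldest of these is Terreneuvian (starts 538.8 Ma) and the youngest is Holocene (ends 0 Ma).
In between, by decreasing start age: Lopingian (259.51), Paleocene (66), Oligocene (33.9).
Listing youngest first means reversing that sequence.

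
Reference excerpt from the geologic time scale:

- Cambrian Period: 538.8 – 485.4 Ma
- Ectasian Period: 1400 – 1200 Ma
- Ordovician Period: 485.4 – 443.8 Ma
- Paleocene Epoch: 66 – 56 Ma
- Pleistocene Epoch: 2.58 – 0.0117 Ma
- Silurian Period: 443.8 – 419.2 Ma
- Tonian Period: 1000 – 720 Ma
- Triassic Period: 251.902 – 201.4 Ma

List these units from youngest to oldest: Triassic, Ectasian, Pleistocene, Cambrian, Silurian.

The oldest of these is Ectasian (starts 1400 Ma) and the youngest is Pleistocene (ends 0.0117 Ma).
In between, by decreasing start age: Cambrian (538.8), Silurian (443.8), Triassic (251.902).
Listing youngest first means reversing that sequence.

Pleistocene → Triassic → Silurian → Cambrian → Ectasian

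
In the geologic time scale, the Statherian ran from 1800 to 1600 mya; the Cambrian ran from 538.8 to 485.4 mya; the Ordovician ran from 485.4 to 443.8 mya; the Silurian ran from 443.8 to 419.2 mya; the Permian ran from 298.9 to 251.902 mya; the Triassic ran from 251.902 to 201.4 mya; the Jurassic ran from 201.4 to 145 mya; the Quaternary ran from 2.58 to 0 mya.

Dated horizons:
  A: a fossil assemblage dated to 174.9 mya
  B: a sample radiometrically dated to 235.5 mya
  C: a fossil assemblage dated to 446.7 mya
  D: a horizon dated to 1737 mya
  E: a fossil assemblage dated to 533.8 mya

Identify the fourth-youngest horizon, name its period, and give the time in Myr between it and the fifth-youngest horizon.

Smaller Ma means younger, so youngest first: A 174.9 < B 235.5 < C 446.7 < E 533.8 < D 1737.
Counting 4 along gives E (533.8 Ma); the excerpt puts that inside the Cambrian, 538.8–485.4 Ma.
Next in line is D (1737 Ma), and 1737 − 533.8 = 1203.2 Myr.

E, in the Cambrian; 1203.2 million years to D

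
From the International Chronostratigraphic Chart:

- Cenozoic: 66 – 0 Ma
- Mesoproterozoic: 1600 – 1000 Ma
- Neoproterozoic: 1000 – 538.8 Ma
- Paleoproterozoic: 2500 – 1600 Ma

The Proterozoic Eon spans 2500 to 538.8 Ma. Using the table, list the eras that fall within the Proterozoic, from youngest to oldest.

Eras with both bounds inside 2500–538.8 Ma: Neoproterozoic (1000–538.8), Mesoproterozoic (1600–1000), Paleoproterozoic (2500–1600).

Neoproterozoic, Mesoproterozoic, Paleoproterozoic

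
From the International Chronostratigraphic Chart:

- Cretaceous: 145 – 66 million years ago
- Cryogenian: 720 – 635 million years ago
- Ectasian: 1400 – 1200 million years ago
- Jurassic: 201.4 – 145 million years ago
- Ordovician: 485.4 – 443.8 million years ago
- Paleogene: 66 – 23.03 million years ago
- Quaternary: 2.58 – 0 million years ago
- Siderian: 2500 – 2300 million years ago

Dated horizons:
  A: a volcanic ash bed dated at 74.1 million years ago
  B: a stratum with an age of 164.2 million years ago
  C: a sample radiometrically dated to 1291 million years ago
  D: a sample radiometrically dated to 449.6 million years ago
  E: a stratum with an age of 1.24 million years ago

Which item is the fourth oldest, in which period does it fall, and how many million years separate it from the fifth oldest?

Larger Ma means older, so oldest first: C 1291 > D 449.6 > B 164.2 > A 74.1 > E 1.24.
Counting 4 along gives A (74.1 Ma); the excerpt puts that inside the Cretaceous, 145–66 Ma.
Next in line is E (1.24 Ma), and 74.1 − 1.24 = 72.86 Myr.

A, in the Cretaceous; 72.86 million years to E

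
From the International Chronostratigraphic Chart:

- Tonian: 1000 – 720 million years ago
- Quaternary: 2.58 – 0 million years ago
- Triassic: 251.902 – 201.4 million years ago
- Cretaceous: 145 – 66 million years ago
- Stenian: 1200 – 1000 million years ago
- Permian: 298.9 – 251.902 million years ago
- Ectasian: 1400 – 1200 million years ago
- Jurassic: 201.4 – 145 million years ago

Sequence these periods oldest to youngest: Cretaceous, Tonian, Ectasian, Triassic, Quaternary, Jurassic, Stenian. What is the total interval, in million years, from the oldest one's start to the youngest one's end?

Ectasian, Stenian, Tonian, Triassic, Jurassic, Cretaceous, Quaternary; total span 1400 Myr

From the excerpt: Cretaceous 145–66; Tonian 1000–720; Ectasian 1400–1200; Triassic 251.902–201.4; Quaternary 2.58–0; Jurassic 201.4–145; Stenian 1200–1000 (Ma).
Larger Ma is earlier, so the oldest is Ectasian and the youngest is Quaternary; oldest to youngest: Ectasian, Stenian, Tonian, Triassic, Jurassic, Cretaceous, Quaternary.
Oldest start 1400 minus youngest end 0 gives 1400 Myr overall.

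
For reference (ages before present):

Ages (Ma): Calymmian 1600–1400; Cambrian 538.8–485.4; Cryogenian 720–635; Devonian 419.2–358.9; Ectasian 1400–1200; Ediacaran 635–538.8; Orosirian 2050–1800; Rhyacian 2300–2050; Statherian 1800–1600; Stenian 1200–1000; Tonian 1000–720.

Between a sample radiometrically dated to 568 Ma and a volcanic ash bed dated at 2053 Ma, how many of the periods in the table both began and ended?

2053 Ma sits inside the Rhyacian (2300–2050) and 568 Ma inside the Ediacaran (635–538.8); neither of those is wholly between the two dates.
The listed periods lying completely between them are Orosirian, Statherian, Calymmian, Ectasian, Stenian, Tonian, Cryogenian — 7 in all.

7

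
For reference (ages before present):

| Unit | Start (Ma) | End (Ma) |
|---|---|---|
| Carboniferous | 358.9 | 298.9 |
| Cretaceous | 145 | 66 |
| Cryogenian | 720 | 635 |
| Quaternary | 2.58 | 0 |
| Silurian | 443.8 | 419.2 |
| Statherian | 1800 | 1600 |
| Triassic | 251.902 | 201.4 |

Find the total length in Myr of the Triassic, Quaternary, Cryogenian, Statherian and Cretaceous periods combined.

Each duration: Triassic = 50.502; Quaternary = 2.58; Cryogenian = 85; Statherian = 200; Cretaceous = 79.
Sum: 50.502 + 2.58 + 85 + 200 + 79 = 417.082 Myr.

417.082 million years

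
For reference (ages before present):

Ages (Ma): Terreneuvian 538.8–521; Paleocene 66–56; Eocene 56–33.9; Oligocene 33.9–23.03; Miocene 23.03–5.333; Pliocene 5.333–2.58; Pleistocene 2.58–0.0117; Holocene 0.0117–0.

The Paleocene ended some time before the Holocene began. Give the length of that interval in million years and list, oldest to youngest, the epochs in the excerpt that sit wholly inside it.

55.9883 million years; Eocene, Oligocene, Miocene, Pliocene, Pleistocene

End of Paleocene = 56 Ma; start of Holocene = 0.0117 Ma.
Gap = 56 − 0.0117 = 55.9883 Myr.
Epochs wholly inside 56–0.0117 Ma: Eocene (56–33.9), Oligocene (33.9–23.03), Miocene (23.03–5.333), Pliocene (5.333–2.58), Pleistocene (2.58–0.0117).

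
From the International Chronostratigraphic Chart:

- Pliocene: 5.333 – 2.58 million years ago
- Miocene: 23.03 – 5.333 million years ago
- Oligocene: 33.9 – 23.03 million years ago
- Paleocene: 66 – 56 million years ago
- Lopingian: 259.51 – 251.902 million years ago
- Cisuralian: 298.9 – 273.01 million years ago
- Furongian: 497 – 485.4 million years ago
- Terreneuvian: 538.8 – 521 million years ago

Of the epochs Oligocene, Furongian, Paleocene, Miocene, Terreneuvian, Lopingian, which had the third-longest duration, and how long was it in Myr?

Start − end for each: Oligocene 33.9 − 23.03 = 10.87; Furongian 497 − 485.4 = 11.6; Paleocene 66 − 56 = 10; Miocene 23.03 − 5.333 = 17.697; Terreneuvian 538.8 − 521 = 17.8; Lopingian 259.51 − 251.902 = 7.608.
Ranking these from longest: Terreneuvian > Miocene > Furongian > Oligocene > Paleocene > Lopingian.
Position 3 in that ranking is Furongian, which lasted 11.6 Myr.

Furongian, 11.6 million years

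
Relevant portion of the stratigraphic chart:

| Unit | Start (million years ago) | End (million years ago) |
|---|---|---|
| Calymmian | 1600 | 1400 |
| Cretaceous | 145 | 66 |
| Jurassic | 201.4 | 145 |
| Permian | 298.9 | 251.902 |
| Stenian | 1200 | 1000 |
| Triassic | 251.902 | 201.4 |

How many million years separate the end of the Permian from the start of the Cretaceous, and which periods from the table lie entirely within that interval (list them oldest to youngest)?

The Permian closes at 251.902 Ma and the Cretaceous opens at 145 Ma, so the interval is 251.902 − 145 = 106.902 Myr.
A period fits inside if it starts at or after 251.902 Ma and ends at or before 145 Ma; oldest first that gives Triassic, Jurassic.

106.902 million years; Triassic, Jurassic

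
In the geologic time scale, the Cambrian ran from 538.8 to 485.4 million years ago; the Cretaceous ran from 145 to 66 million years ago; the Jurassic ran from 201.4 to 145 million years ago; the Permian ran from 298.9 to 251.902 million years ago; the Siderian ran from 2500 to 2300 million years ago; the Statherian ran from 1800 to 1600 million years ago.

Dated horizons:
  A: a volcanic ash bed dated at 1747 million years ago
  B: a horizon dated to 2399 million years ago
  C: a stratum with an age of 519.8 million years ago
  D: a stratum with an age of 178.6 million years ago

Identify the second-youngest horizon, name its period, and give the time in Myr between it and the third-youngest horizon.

Sorted youngest-first by Ma: D (178.6), C (519.8), A (1747), B (2399).
The second youngest is C at 519.8 Ma, which lies in 538.8–485.4 Ma: the Cambrian.
The third youngest is A at 1747 Ma; separation = |519.8 − 1747| = 1227.2 Myr.

C, in the Cambrian; 1227.2 million years to A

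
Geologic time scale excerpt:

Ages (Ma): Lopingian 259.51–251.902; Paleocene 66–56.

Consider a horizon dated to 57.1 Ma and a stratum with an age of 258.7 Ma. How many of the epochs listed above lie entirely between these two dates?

0

The older date is 258.7 Ma and the younger is 57.1 Ma.
No epoch both begins after 258.7 Ma and ends before 57.1 Ma, so the count is 0.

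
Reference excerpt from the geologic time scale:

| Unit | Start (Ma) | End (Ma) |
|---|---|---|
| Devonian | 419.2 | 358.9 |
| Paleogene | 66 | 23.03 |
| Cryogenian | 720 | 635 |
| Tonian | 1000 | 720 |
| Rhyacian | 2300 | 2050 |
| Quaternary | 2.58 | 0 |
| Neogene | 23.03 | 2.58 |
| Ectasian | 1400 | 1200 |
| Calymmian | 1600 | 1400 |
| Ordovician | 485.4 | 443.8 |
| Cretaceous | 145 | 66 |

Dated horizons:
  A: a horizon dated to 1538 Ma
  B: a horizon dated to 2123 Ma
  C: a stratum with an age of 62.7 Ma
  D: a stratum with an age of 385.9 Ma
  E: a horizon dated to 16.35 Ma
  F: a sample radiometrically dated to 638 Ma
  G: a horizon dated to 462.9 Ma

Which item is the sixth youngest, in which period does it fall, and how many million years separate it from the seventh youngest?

A, in the Calymmian; 585 million years to B

Smaller Ma means younger, so youngest first: E 16.35 < C 62.7 < D 385.9 < G 462.9 < F 638 < A 1538 < B 2123.
Counting 6 along gives A (1538 Ma); the excerpt puts that inside the Calymmian, 1600–1400 Ma.
Next in line is B (2123 Ma), and 2123 − 1538 = 585 Myr.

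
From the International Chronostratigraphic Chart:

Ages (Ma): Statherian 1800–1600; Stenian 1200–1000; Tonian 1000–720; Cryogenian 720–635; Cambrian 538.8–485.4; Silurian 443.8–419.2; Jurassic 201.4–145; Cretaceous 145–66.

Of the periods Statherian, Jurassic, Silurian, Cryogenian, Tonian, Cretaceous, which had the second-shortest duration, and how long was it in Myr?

Start − end for each: Statherian 1800 − 1600 = 200; Jurassic 201.4 − 145 = 56.4; Silurian 443.8 − 419.2 = 24.6; Cryogenian 720 − 635 = 85; Tonian 1000 − 720 = 280; Cretaceous 145 − 66 = 79.
Ranking these from shortest: Silurian < Jurassic < Cretaceous < Cryogenian < Statherian < Tonian.
Position 2 in that ranking is Jurassic, which lasted 56.4 Myr.

Jurassic, 56.4 million years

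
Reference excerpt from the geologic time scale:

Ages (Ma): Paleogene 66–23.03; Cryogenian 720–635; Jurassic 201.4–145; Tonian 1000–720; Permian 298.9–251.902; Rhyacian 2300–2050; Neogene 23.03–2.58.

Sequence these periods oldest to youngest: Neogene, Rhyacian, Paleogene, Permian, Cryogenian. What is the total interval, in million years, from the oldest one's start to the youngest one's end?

Rhyacian, Cryogenian, Permian, Paleogene, Neogene; total span 2297.42 Myr

Start ages (Ma): Rhyacian 2300, Cryogenian 720, Permian 298.9, Paleogene 66, Neogene 23.03.
Ordered oldest to youngest: Rhyacian, Cryogenian, Permian, Paleogene, Neogene.
Span = 2300 − 2.58 = 2297.42 Myr.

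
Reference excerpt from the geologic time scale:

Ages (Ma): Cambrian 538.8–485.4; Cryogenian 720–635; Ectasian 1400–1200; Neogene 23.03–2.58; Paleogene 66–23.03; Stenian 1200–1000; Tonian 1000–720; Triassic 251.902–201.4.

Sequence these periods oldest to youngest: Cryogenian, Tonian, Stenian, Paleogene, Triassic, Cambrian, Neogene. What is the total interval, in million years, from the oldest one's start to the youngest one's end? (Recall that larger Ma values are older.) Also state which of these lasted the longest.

Start ages (Ma): Stenian 1200, Tonian 1000, Cryogenian 720, Cambrian 538.8, Triassic 251.902, Paleogene 66, Neogene 23.03.
Ordered oldest to youngest: Stenian, Tonian, Cryogenian, Cambrian, Triassic, Paleogene, Neogene.
Span = 1200 − 2.58 = 1197.42 Myr.
Durations: Paleogene 42.97, Triassic 50.502, Cryogenian 85, Neogene 20.45, Stenian 200, Tonian 280, Cambrian 53.4 → longest is Tonian (280 Myr).

Stenian, Tonian, Cryogenian, Cambrian, Triassic, Paleogene, Neogene; total span 1197.42 Myr; longest is Tonian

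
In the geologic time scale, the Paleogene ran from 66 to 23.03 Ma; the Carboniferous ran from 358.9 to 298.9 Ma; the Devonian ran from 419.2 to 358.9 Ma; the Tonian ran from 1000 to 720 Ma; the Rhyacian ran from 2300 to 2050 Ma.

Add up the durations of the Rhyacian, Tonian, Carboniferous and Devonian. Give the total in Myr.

650.3 million years

Duration is start − end for each: (2300 − 2050) + (1000 − 720) + (358.9 − 298.9) + (419.2 − 358.9).
That is 250 + 280 + 60 + 60.3, which totals 650.3 million years.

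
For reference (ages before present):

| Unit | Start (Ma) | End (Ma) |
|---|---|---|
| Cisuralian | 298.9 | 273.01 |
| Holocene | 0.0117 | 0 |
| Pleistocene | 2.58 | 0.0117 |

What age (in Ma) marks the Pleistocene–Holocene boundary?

0.0117 Ma

The Pleistocene ends and the Holocene begins at 0.0117 Ma.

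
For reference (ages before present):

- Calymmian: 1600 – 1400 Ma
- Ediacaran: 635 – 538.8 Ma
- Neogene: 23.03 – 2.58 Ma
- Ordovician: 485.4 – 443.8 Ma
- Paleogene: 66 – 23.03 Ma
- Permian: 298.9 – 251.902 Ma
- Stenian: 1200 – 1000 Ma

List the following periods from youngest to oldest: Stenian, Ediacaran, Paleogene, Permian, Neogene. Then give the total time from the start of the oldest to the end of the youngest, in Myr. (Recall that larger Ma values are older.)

Neogene → Paleogene → Permian → Ediacaran → Stenian; total span 1197.42 Myr

From the excerpt: Stenian 1200–1000; Ediacaran 635–538.8; Paleogene 66–23.03; Permian 298.9–251.902; Neogene 23.03–2.58 (Ma).
Larger Ma is earlier, so the oldest is Stenian and the youngest is Neogene; youngest to oldest: Neogene, Paleogene, Permian, Ediacaran, Stenian.
Oldest start 1200 minus youngest end 2.58 gives 1197.42 Myr overall.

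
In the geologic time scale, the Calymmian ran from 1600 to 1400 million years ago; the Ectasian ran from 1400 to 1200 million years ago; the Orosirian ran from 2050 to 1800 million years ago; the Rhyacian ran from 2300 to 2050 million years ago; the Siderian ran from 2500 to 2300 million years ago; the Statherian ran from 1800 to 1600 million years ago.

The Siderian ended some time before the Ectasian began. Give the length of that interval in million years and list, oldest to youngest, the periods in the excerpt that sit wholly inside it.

End of Siderian = 2300 Ma; start of Ectasian = 1400 Ma.
Gap = 2300 − 1400 = 900 Myr.
Periods wholly inside 2300–1400 Ma: Rhyacian (2300–2050), Orosirian (2050–1800), Statherian (1800–1600), Calymmian (1600–1400).

900 million years; Rhyacian, Orosirian, Statherian, Calymmian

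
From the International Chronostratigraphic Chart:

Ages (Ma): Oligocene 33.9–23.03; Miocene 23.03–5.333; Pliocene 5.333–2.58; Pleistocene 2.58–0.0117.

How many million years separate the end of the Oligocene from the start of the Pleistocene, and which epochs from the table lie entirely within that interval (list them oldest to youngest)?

20.45 million years; Miocene, Pliocene

End of Oligocene = 23.03 Ma; start of Pleistocene = 2.58 Ma.
Gap = 23.03 − 2.58 = 20.45 Myr.
Epochs wholly inside 23.03–2.58 Ma: Miocene (23.03–5.333), Pliocene (5.333–2.58).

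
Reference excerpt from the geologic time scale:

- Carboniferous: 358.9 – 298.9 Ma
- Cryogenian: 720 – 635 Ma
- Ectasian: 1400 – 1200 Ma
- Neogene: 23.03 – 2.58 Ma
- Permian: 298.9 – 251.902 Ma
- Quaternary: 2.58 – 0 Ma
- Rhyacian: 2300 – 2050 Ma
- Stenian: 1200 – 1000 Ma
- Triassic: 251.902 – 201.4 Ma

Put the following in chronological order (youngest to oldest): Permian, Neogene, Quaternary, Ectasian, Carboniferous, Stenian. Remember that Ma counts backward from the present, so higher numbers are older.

The oldest of these is Ectasian (starts 1400 Ma) and the youngest is Quaternary (ends 0 Ma).
In between, by decreasing start age: Stenian (1200), Carboniferous (358.9), Permian (298.9), Neogene (23.03).
Listing youngest first means reversing that sequence.

Quaternary → Neogene → Permian → Carboniferous → Stenian → Ectasian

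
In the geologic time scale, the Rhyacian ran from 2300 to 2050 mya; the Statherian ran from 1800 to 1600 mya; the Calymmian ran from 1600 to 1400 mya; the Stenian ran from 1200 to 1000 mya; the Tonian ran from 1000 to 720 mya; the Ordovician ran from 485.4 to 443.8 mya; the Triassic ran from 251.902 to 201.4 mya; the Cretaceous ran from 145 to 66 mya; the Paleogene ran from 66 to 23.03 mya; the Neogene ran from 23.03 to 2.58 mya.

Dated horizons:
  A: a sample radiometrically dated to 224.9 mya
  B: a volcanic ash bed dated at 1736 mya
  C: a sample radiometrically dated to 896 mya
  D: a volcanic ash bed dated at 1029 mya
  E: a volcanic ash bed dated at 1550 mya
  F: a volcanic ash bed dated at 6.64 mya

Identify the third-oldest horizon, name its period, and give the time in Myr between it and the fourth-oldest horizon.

Larger Ma means older, so oldest first: B 1736 > E 1550 > D 1029 > C 896 > A 224.9 > F 6.64.
Counting 3 along gives D (1029 Ma); the excerpt puts that inside the Stenian, 1200–1000 Ma.
Next in line is C (896 Ma), and 1029 − 896 = 133 Myr.

D, in the Stenian; 133 million years to C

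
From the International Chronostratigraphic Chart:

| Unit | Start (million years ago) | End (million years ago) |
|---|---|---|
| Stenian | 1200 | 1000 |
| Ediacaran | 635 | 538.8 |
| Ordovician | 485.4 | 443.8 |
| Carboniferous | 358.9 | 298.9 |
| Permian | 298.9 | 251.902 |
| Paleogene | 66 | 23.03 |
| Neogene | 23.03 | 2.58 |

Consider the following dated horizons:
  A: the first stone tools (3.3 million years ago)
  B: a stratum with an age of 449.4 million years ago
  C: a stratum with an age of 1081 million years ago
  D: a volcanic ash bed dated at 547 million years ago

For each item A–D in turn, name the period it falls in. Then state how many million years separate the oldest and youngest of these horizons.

A — Neogene; B — Ordovician; C — Stenian; D — Ediacaran; span 1077.7 million years

A: 3.3 Ma lies in 23.03–2.58 Ma, so Neogene.
B: 449.4 Ma lies in 485.4–443.8 Ma, so Ordovician.
C: 1081 Ma lies in 1200–1000 Ma, so Stenian.
D: 547 Ma lies in 635–538.8 Ma, so Ediacaran.
Oldest = 1081 Ma, youngest = 3.3 Ma → span 1077.7 Myr.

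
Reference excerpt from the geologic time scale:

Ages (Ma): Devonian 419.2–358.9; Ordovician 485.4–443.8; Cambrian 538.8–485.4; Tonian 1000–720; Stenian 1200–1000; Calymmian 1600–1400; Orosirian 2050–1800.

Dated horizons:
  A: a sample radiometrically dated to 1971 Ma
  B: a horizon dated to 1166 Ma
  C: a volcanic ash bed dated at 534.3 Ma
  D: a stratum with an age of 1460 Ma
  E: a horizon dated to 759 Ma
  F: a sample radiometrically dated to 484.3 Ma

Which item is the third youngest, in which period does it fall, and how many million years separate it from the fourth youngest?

Smaller Ma means younger, so youngest first: F 484.3 < C 534.3 < E 759 < B 1166 < D 1460 < A 1971.
Counting 3 along gives E (759 Ma); the excerpt puts that inside the Tonian, 1000–720 Ma.
Next in line is B (1166 Ma), and 1166 − 759 = 407 Myr.

E, in the Tonian; 407 million years to B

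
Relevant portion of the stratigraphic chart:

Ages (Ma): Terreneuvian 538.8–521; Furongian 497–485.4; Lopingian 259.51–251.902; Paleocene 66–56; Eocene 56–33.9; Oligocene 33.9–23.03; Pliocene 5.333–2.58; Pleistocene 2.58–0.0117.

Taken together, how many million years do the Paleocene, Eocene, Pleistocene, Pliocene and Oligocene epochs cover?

Duration is start − end for each: (66 − 56) + (56 − 33.9) + (2.58 − 0.0117) + (5.333 − 2.58) + (33.9 − 23.03).
That is 10 + 22.1 + 2.5683 + 2.753 + 10.87, which totals 48.2913 million years.

48.2913 million years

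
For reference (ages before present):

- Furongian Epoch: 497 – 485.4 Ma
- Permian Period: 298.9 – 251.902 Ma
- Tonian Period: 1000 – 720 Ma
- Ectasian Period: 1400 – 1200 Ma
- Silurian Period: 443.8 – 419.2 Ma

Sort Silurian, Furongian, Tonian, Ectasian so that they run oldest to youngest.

The oldest of these is Ectasian (starts 1400 Ma) and the youngest is Silurian (ends 419.2 Ma).
In between, by decreasing start age: Tonian (1000), Furongian (497).

Ectasian, Tonian, Furongian, Silurian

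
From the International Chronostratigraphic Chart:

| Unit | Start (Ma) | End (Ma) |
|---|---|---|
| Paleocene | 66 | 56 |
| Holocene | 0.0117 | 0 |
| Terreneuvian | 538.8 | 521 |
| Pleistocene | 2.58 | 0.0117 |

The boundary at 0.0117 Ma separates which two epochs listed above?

The Pleistocene ends at 0.0117 Ma and the Holocene begins at 0.0117 Ma, so they share that boundary.

Pleistocene and Holocene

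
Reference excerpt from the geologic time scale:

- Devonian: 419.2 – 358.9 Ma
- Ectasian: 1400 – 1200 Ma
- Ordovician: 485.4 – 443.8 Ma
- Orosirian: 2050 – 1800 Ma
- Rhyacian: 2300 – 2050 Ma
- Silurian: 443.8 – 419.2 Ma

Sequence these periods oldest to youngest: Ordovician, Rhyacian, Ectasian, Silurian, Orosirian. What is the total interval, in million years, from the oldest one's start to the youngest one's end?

Rhyacian → Orosirian → Ectasian → Ordovician → Silurian; total span 1880.8 Myr

From the excerpt: Ordovician 485.4–443.8; Rhyacian 2300–2050; Ectasian 1400–1200; Silurian 443.8–419.2; Orosirian 2050–1800 (Ma).
Larger Ma is earlier, so the oldest is Rhyacian and the youngest is Silurian; oldest to youngest: Rhyacian, Orosirian, Ectasian, Ordovician, Silurian.
Oldest start 2300 minus youngest end 419.2 gives 1880.8 Myr overall.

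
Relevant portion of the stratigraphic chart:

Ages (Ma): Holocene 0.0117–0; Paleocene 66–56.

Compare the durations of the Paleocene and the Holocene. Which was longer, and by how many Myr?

Paleocene, by 9.9883 million years

Paleocene: 66 − 56 = 10 Myr.
Holocene: 0.0117 − 0 = 0.0117 Myr.
Difference: 10 − 0.0117 = 9.9883 Myr, so the Paleocene was longer.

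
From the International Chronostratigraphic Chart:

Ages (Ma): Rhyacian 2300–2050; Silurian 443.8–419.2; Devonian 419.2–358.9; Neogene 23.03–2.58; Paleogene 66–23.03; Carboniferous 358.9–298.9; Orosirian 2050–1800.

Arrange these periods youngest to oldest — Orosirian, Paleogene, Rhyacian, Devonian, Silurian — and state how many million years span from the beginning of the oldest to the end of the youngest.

Paleogene → Devonian → Silurian → Orosirian → Rhyacian; total span 2276.97 Myr

From the excerpt: Orosirian 2050–1800; Paleogene 66–23.03; Rhyacian 2300–2050; Devonian 419.2–358.9; Silurian 443.8–419.2 (Ma).
Larger Ma is earlier, so the oldest is Rhyacian and the youngest is Paleogene; youngest to oldest: Paleogene, Devonian, Silurian, Orosirian, Rhyacian.
Oldest start 2300 minus youngest end 23.03 gives 2276.97 Myr overall.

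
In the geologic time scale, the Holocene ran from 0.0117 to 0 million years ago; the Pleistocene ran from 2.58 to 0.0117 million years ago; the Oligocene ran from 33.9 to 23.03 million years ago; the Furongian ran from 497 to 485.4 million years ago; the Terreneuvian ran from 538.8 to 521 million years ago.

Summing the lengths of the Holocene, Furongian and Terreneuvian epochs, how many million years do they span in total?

Each duration: Holocene = 0.0117; Furongian = 11.6; Terreneuvian = 17.8.
Sum: 0.0117 + 11.6 + 17.8 = 29.4117 Myr.

29.4117 million years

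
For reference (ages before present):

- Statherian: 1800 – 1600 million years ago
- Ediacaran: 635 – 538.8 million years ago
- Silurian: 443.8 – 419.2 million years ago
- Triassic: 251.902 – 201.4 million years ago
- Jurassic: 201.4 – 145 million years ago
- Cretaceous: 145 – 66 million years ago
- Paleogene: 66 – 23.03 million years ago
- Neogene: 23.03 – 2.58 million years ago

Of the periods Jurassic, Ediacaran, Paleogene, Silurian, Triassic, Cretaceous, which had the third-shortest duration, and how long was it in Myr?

Triassic, 50.502 million years

Durations: Jurassic 56.4; Ediacaran 96.2; Paleogene 42.97; Silurian 24.6; Triassic 50.502; Cretaceous 79 Myr.
Sorted shortest-first: Silurian (24.6), Paleogene (42.97), Triassic (50.502), Jurassic (56.4), Cretaceous (79), Ediacaran (96.2).
The third shortest is Triassic at 50.502 Myr.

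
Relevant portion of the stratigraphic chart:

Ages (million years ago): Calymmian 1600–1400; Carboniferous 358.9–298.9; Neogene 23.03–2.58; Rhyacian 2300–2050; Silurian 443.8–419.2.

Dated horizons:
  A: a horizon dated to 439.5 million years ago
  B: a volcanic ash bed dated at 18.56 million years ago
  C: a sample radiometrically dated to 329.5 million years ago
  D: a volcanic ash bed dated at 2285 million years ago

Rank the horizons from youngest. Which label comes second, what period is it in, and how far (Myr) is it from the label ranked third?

Smaller Ma means younger, so youngest first: B 18.56 < C 329.5 < A 439.5 < D 2285.
Counting 2 along gives C (329.5 Ma); the excerpt puts that inside the Carboniferous, 358.9–298.9 Ma.
Next in line is A (439.5 Ma), and 439.5 − 329.5 = 110 Myr.

C, in the Carboniferous; 110 million years to A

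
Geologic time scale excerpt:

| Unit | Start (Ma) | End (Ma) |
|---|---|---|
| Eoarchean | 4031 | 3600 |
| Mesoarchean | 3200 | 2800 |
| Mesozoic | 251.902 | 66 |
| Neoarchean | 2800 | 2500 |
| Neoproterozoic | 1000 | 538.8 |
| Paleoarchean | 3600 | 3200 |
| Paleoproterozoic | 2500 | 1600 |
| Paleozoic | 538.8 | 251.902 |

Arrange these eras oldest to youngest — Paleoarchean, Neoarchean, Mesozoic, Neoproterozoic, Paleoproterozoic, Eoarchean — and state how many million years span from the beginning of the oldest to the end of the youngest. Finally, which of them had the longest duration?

Eoarchean, Paleoarchean, Neoarchean, Paleoproterozoic, Neoproterozoic, Mesozoic; total span 3965 Myr; longest is Paleoproterozoic

From the excerpt: Paleoarchean 3600–3200; Neoarchean 2800–2500; Mesozoic 251.902–66; Neoproterozoic 1000–538.8; Paleoproterozoic 2500–1600; Eoarchean 4031–3600 (Ma).
Larger Ma is earlier, so the oldest is Eoarchean and the youngest is Mesozoic; oldest to youngest: Eoarchean, Paleoarchean, Neoarchean, Paleoproterozoic, Neoproterozoic, Mesozoic.
Oldest start 4031 minus youngest end 66 gives 3965 Myr overall.
Individual lengths (start − end): Neoproterozoic 461.2; Paleoarchean 400; Mesozoic 185.902; Eoarchean 431; Neoarchean 300; Paleoproterozoic 900. The largest is Paleoproterozoic at 900 Myr.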